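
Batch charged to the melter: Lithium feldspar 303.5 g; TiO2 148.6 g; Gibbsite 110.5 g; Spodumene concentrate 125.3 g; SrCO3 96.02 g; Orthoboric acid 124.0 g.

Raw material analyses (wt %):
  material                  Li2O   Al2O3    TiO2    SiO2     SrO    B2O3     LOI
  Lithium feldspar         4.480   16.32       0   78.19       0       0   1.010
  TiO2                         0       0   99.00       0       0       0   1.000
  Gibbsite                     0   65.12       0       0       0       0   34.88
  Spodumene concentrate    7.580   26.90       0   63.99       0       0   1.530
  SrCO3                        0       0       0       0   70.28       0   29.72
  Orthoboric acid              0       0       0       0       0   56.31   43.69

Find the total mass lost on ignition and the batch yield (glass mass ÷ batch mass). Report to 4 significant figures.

LOI loss = 127.7 g; glass = 780.2 g; yield = 85.93%

Every computation runs at exact precision at every stage. In-progress results are printed rounded to 4 significant figures as written — every reported value takes a single rounding; the derived quantities are computed in exact precision (yield, the totals, LOI, net glass mass, the six compositions) from the batch weights on 780.2 g of glass, as quoted within the problem or the answer.
Material-by-material LOI:
  Lithium feldspar: 303.5 × 0.01010 = 3.065 g
  TiO2: 148.6 × 0.01000 = 1.486 g
  Gibbsite: 110.5 × 0.3488 = 38.54 g
  Spodumene concentrate: 125.3 × 0.01530 = 1.917 g
  SrCO3: 96.02 × 0.2972 = 28.54 g
  Orthoboric acid: 124.0 × 0.4369 = 54.18 g
Total LOI = 127.7 g
Glass = batch − LOI = 907.9 − 127.7 = 780.2 g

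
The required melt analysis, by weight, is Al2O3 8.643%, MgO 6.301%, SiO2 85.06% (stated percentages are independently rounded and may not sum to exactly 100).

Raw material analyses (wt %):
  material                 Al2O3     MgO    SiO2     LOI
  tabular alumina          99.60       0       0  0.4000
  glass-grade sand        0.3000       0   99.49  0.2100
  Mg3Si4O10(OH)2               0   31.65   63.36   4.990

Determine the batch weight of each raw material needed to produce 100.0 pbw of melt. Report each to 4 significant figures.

Values along the way are printed rounded off to 4 significant figures alongside each step. All internal work runs at exact precision from start to finish; exactly one rounding is applied to each reported result; all derived quantities, which include the three compositions, glass mass, the yield, totals, LOI, are re-derived at full precision, precisely as stated by either problem or answer, starting from the weights on 100.0 pbw of glass.
Oxide mass targets, per 100.0 pbw melt:
  Al2O3: 8.643% × 100.0 = 8.643 pbw
  MgO: 6.301% × 100.0 = 6.301 pbw
  SiO2: 85.06% × 100.0 = 85.06 pbw
A balance pass over the oxides, per the reported batch figures, for the quoted basis mass (sums match the target masses inside rounding margins):
  Al2O3: 8.458·0.9960 + 72.82·0.003000 = 8.643 pbw (target 8.643 pbw)
  MgO: 19.91·0.3165 = 6.302 pbw (target 6.301 pbw)
  SiO2: 72.82·0.9949 + 19.91·0.6336 = 85.06 pbw (target 85.06 pbw)
Glass mass check: batch Σ − ignition loss = 100.0 pbw (targets for the oxides total 100.0 pbw; the stated basis being 100.0 pbw — deltas are rounding alone).
Whole-batch sum: Σ batch = 101.2 pbw; LOI loss = Σ batch·LOI = 1.180 pbw; glass ÷ batch gives a yield of 98.83%.

Batch per 100.0 pbw melt:
  tabular alumina: 8.458 pbw
  glass-grade sand: 72.82 pbw
  Mg3Si4O10(OH)2: 19.91 pbw
Total batch = 101.2 pbw; LOI loss = 1.180 pbw; yield = 98.83%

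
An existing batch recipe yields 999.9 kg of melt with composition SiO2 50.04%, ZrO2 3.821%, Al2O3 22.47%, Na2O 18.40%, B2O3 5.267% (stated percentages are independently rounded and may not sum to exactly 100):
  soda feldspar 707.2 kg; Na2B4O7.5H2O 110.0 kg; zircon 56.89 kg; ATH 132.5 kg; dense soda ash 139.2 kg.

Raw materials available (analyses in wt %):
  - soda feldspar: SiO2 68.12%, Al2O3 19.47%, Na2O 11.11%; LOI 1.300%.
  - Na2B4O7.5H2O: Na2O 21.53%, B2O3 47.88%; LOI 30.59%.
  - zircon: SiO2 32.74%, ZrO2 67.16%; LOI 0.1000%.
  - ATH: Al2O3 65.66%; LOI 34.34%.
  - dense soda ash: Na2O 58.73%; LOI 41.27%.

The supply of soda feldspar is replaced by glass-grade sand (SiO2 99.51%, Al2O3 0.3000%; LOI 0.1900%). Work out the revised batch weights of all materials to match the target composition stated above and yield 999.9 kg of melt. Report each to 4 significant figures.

Revised batch per 999.9 kg melt:
  glass-grade sand: 484.1 kg
  Na2B4O7.5H2O: 110.0 kg
  zircon: 56.89 kg
  ATH: 340.0 kg
  dense soda ash: 272.9 kg
Total batch = 1264 kg; LOI loss = 264.0 kg

In-progress results appear rounded to four significant digits when written out; the working math carries exact precision from first step to last — each reported number takes just one rounding; the derived quantities, which include the totals, yield, ignition loss, the five compositions, glass mass, are carried in exact precision, exactly as printed in the problem or the answer, from the weighed amounts per 999.9 kg of glass.
Oxide mass targets, per 999.9 kg melt:
  SiO2: 50.04% × 999.9 = 500.3 kg
  ZrO2: 3.821% × 999.9 = 38.21 kg
  Al2O3: 22.47% × 999.9 = 224.7 kg
  Na2O: 18.40% × 999.9 = 184.0 kg
  B2O3: 5.267% × 999.9 = 52.66 kg
Verifying the oxide balance with the batch weights as given, for the quoted basis mass (sums match the target masses net of answer rounding effects):
  SiO2: 484.1·0.9951 + 56.89·0.3274 = 500.4 kg (target 500.3 kg)
  ZrO2: 56.89·0.6716 = 38.21 kg (target 38.21 kg)
  Al2O3: 484.1·0.003000 + 340.0·0.6566 = 224.7 kg (target 224.7 kg)
  Na2O: 110.0·0.2153 + 272.9·0.5873 = 184.0 kg (target 184.0 kg)
  B2O3: 110.0·0.4788 = 52.67 kg (target 52.66 kg)
Mass balance on the glass: the batch minus its LOI: 999.9 kg (the Σ of target masses is 999.9 kg; basis as stated: 999.9 kg — differing by rounding only).
Batch grand total — Σ batch = 1264 kg; LOI loss = Σ batch·LOI = 264.0 kg; yield: glass divided by total = 79.11%.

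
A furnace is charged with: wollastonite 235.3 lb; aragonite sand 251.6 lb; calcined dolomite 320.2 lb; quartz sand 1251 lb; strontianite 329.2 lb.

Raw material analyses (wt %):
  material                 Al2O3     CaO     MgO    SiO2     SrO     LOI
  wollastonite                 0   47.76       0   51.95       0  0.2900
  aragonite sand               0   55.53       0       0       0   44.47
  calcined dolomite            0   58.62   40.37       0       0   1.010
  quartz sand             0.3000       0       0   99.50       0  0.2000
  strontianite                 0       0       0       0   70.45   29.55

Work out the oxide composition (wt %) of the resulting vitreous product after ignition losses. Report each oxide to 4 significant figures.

Glass mass = 2172 lb (batch 2387 − LOI 215.6).
Composition: Al2O3 0.1728%, CaO 20.25%, MgO 5.952%, SiO2 62.94%, SrO 10.68%

In-progress results are printed rounded to four significant figures in the working. The whole derivation runs at full float precision in all steps — each reported result includes exactly one rounding; derived quantities (five oxide percentages, yield, ignition loss, net glass mass, totals) are carried from the batch weights per 2172 lb of glass in full float precision, as quoted within the problem or answer text.
Oxide-by-oxide delivered mass:
  Al2O3: 1251·0.003000 = 3.753 lb
  CaO: 235.3·0.4776 + 251.6·0.5553 + 320.2·0.5862 = 439.8 lb
  MgO: 320.2·0.4037 = 129.3 lb
  SiO2: 235.3·0.5195 + 1251·0.9950 = 1367 lb
  SrO: 329.2·0.7045 = 231.9 lb
LOI: 235.3·0.002900 + 251.6·0.4447 + 320.2·0.01010 + 1251·0.002000 + 329.2·0.2955 = 215.6 lb
Glass mass = batch − LOI = 2387 − 215.6 = 2172 lb (equal to the oxide-mass sum)
oxide / glass × 100 gives the wt %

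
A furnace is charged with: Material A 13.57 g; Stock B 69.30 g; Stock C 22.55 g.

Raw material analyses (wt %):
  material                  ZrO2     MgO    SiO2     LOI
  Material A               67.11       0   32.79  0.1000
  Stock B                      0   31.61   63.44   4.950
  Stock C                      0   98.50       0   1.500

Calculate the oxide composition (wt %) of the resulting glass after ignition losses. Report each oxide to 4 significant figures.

The working math carries exact precision through every step — in-progress results appear rounded to four significant figures alongside each step; every reported number takes just one rounding; the derived quantities, including the three compositions, net glass mass, totals, the yield, LOI, are recomputed from the weighed amounts for 101.6 g of glass in exact precision as set out in the question or the answer.
What the batch supplies per oxide:
  ZrO2: 13.57·0.6711 = 9.107 g
  MgO: 69.30·0.3161 + 22.55·0.9850 = 44.12 g
  SiO2: 13.57·0.3279 + 69.30·0.6344 = 48.41 g
LOI: 13.57·0.001000 + 69.30·0.04950 + 22.55·0.01500 = 3.782 g
Resulting glass, batch − LOI: 105.4 − 3.782 = 101.6 g (= the summed oxide contributions)
wt % = oxide mass / glass mass × 100

Glass mass = 101.6 g (batch 105.4 − LOI 3.782).
Composition: ZrO2 8.960%, MgO 43.41%, SiO2 47.63%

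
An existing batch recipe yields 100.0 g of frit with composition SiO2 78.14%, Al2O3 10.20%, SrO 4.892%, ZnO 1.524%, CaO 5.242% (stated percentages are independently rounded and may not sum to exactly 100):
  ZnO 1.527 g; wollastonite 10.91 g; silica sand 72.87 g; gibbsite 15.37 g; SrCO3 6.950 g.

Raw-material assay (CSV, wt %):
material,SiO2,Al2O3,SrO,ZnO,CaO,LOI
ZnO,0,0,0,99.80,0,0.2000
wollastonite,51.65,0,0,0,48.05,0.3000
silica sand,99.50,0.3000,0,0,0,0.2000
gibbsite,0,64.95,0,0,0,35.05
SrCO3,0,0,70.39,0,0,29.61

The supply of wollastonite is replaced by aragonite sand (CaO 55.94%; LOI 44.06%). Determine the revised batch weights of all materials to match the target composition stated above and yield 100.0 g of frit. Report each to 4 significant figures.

Values along the way are shown rounded to four significant digits at each printed step — the working math carries full float precision from first step to last. Exactly one rounding is applied to each reported result — derived quantities are recomputed in exact precision (the yield, net glass mass, totals, LOI, the five compositions) starting from the weights per 100.0 g of glass, as they appear in the problem or the answer.
Target masses of each oxide per 100.0 g frit:
  SiO2: 78.14% × 100.0 = 78.14 g
  Al2O3: 10.20% × 100.0 = 10.20 g
  SrO: 4.892% × 100.0 = 4.892 g
  ZnO: 1.524% × 100.0 = 1.524 g
  CaO: 5.242% × 100.0 = 5.242 g
A balance pass over the oxides, per the reported batch figures, under the basis named above (target by target, the sums agree exact up to rounding of places):
  SiO2: 78.53·0.9950 = 78.14 g (target 78.14 g)
  Al2O3: 78.53·0.003000 + 15.34·0.6495 = 10.20 g (target 10.20 g)
  SrO: 6.950·0.7039 = 4.892 g (target 4.892 g)
  ZnO: 1.527·0.9980 = 1.524 g (target 1.524 g)
  CaO: 9.371·0.5594 = 5.242 g (target 5.242 g)
Consistency of the glass mass: Σ batch − LOI loss = 99.99 g (the targets, summed, come to 100.0 g; the stated basis being 100.0 g — gaps are rounding artifacts).
Whole-batch sum: Σ batch = 111.7 g; LOI loss = Σ batch·LOI = 11.72 g; yield: glass divided by total = 89.51%.

Revised batch per 100.0 g frit:
  ZnO: 1.527 g
  aragonite sand: 9.371 g
  silica sand: 78.53 g
  gibbsite: 15.34 g
  SrCO3: 6.950 g
Total batch = 111.7 g; LOI loss = 11.72 g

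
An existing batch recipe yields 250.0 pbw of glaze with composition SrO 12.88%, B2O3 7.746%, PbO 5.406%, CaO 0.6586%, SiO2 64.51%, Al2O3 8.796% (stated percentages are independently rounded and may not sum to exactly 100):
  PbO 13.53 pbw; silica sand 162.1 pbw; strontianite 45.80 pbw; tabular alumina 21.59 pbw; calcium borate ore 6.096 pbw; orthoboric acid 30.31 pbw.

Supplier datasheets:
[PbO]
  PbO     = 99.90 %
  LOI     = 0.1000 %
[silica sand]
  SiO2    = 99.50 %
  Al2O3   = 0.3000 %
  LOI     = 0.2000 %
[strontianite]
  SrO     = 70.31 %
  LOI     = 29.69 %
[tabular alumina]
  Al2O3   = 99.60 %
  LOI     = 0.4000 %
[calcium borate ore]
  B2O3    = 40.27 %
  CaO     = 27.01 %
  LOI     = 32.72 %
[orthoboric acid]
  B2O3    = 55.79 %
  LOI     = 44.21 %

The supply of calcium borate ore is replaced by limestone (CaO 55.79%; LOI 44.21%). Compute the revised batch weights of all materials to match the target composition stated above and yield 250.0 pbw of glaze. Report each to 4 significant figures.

Revised batch per 250.0 pbw glaze:
  PbO: 13.53 pbw
  silica sand: 162.1 pbw
  strontianite: 45.80 pbw
  tabular alumina: 21.59 pbw
  limestone: 2.951 pbw
  orthoboric acid: 34.71 pbw
Total batch = 280.7 pbw; LOI loss = 30.67 pbw

Each numeric step keeps full precision through the solve. Working values are shown with 4-significant-figure rounding at each printed step. Exactly one rounding lands on every reported figure. All derived quantities (net glass mass, the yield, totals, the six compositions, LOI) are recomputed in full precision using the weight values at 250.0 pbw of glass, as written in either problem or answer.
Oxide mass targets, per 250.0 pbw glaze:
  SrO: 12.88% × 250.0 = 32.20 pbw
  B2O3: 7.746% × 250.0 = 19.36 pbw
  PbO: 5.406% × 250.0 = 13.52 pbw
  CaO: 0.6586% × 250.0 = 1.646 pbw
  SiO2: 64.51% × 250.0 = 161.3 pbw
  Al2O3: 8.796% × 250.0 = 21.99 pbw
Oxide-by-oxide audit on the weights just shown, under the basis named above (summed amounts equal target values given rounding of the digits):
  SrO: 45.80·0.7031 = 32.20 pbw (target 32.20 pbw)
  B2O3: 34.71·0.5579 = 19.36 pbw (target 19.36 pbw)
  PbO: 13.53·0.9990 = 13.52 pbw (target 13.52 pbw)
  CaO: 2.951·0.5579 = 1.646 pbw (target 1.646 pbw)
  SiO2: 162.1·0.9950 = 161.3 pbw (target 161.3 pbw)
  Al2O3: 162.1·0.003000 + 21.59·0.9960 = 21.99 pbw (target 21.99 pbw)
Auditing the glass mass value: batch total minus LOI = 250.0 pbw (targets for the oxides total 250.0 pbw; with the basis standing at 250.0 pbw — any gap is answer rounding).
Adding the batch up: Σ batch = 280.7 pbw; ignition loss, Σ(batch × LOI) = 30.67 pbw; the yield ratio, glass ÷ batch: 89.07%.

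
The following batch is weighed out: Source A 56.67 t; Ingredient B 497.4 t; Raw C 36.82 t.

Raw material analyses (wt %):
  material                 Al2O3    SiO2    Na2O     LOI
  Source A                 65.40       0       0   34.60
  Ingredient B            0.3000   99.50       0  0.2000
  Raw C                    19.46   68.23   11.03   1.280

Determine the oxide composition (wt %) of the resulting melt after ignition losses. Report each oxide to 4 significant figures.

All internal work maintains exact precision through every step; intermediates are shown (rounded to 4 significant figures) at each printed step. Every reported value takes exactly one rounding. Derived quantities (three oxide percentages, glass mass, the totals, LOI, the yield) are rebuilt using the weight values at 569.8 t of glass in full precision, as written in problem or answer.
Per-oxide mass from batch:
  Al2O3: 56.67·0.6540 + 497.4·0.003000 + 36.82·0.1946 = 45.72 t
  SiO2: 497.4·0.9950 + 36.82·0.6823 = 520.0 t
  Na2O: 36.82·0.1103 = 4.061 t
LOI: 56.67·0.3460 + 497.4·0.002000 + 36.82·0.01280 = 21.07 t
batch − LOI leaves glass = 590.9 − 21.07 = 569.8 t (= Σ oxide masses)
percent share: oxide ÷ glass, ×100

Glass mass = 569.8 t (batch 590.9 − LOI 21.07).
Composition: Al2O3 8.024%, SiO2 91.26%, Na2O 0.7127%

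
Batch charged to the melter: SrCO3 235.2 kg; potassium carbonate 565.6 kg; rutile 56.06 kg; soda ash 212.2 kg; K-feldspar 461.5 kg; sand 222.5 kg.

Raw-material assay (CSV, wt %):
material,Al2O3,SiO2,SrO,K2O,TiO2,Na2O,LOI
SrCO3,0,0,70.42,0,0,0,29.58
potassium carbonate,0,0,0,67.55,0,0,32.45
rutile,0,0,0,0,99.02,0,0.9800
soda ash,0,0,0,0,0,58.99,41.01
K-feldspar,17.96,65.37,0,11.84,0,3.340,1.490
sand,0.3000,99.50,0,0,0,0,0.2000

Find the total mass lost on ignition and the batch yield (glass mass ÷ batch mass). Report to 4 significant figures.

LOI loss = 348.0 kg; glass = 1405 kg; yield = 80.15%

The whole derivation maintains full float precision from first step to last — working values are displayed (rounded to four significant figures) at each printed step. A single rounding finalizes each reported result — the derived quantities are computed using the weight values per 1405 kg of glass in exact precision (LOI, glass mass, six oxide percentages, totals, yield) as they appear in the question or the answer.
Each material's LOI contribution:
  SrCO3: 235.2 × 0.2958 = 69.57 kg
  potassium carbonate: 565.6 × 0.3245 = 183.5 kg
  rutile: 56.06 × 0.009800 = 0.5494 kg
  soda ash: 212.2 × 0.4101 = 87.02 kg
  K-feldspar: 461.5 × 0.01490 = 6.876 kg
  sand: 222.5 × 0.002000 = 0.4450 kg
Total LOI = 348.0 kg
Glass = batch − LOI = 1753 − 348.0 = 1405 kg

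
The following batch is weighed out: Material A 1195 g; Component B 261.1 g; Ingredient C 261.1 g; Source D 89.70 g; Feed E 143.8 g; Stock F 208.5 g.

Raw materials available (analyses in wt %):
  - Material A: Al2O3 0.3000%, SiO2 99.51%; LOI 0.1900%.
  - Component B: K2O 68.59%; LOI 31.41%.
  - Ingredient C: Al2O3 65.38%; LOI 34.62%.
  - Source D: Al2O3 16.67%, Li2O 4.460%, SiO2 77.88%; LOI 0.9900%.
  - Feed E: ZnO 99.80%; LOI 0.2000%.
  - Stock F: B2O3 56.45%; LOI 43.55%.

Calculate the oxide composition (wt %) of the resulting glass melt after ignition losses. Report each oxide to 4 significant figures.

Glass mass = 1893 g (batch 2159 − LOI 266.7).
Composition: K2O 9.463%, Al2O3 9.999%, Li2O 0.2114%, B2O3 6.219%, SiO2 66.52%, ZnO 7.583%

Working values are printed rounded to 4 significant figures at each printed step. All internal work carries full precision at each step. Each reported figure is rounded only once — the derived quantities (LOI, six oxide percentages, the yield, the totals, net glass mass) are rebuilt using the weight values on 1893 g of glass in exact precision, as they appear in either problem or answer.
Oxide masses out of the charge:
  K2O: 261.1·0.6859 = 179.1 g
  Al2O3: 1195·0.003000 + 261.1·0.6538 + 89.70·0.1667 = 189.2 g
  Li2O: 89.70·0.04460 = 4.001 g
  B2O3: 208.5·0.5645 = 117.7 g
  SiO2: 1195·0.9951 + 89.70·0.7788 = 1259 g
  ZnO: 143.8·0.9980 = 143.5 g
LOI: 1195·0.001900 + 261.1·0.3141 + 261.1·0.3462 + 89.70·0.009900 + 143.8·0.002000 + 208.5·0.4355 = 266.7 g
Glass mass = batch − LOI = 2159 − 266.7 = 1893 g (= Σ oxide masses)
oxide / glass × 100 gives the wt %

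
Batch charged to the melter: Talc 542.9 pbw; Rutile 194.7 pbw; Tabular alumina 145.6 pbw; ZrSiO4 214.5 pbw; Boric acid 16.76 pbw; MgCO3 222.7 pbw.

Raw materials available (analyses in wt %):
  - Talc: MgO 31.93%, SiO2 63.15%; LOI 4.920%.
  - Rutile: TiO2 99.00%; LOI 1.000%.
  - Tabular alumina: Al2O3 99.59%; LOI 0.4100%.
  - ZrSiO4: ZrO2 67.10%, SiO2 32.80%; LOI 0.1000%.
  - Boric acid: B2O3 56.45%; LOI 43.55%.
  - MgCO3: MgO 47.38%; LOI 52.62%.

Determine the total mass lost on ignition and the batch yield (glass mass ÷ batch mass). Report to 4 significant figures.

In-progress results are printed, rounded to four significant digits, within the worked lines — the working math runs at full float precision from first step to last — each reported figure takes just one rounding; derived quantities are rebuilt at exact precision (six oxide percentages, the totals, net glass mass, ignition loss, yield) using the weight values at 1183 pbw of glass exactly as shown in problem or answer.
LOI of each material in turn:
  Talc: 542.9 × 0.04920 = 26.71 pbw
  Rutile: 194.7 × 0.01000 = 1.947 pbw
  Tabular alumina: 145.6 × 0.004100 = 0.5970 pbw
  ZrSiO4: 214.5 × 0.001000 = 0.2145 pbw
  Boric acid: 16.76 × 0.4355 = 7.299 pbw
  MgCO3: 222.7 × 0.5262 = 117.2 pbw
Total LOI = 154.0 pbw
Glass = batch − LOI = 1337 − 154.0 = 1183 pbw

LOI loss = 154.0 pbw; glass = 1183 pbw; yield = 88.49%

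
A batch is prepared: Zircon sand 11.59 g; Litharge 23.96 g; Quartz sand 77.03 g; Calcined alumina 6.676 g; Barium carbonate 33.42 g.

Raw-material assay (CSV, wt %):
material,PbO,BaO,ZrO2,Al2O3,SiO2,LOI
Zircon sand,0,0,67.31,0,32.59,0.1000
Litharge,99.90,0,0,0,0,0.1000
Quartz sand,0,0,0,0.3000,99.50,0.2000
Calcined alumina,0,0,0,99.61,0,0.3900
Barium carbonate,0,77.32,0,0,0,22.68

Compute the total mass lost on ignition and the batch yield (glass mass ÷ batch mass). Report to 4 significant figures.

Every computation runs at exact precision at every stage — intermediates are printed rounded off to 4 significant figures in the working; a single rounding completes every reported number — derived quantities, which include the totals, the yield, ignition loss, the five compositions, net glass mass, are computed in exact precision, exactly as shown in the question or the answer, from the weighed amounts per 144.9 g of glass.
Per-material ignition loss:
  Zircon sand: 11.59 × 0.001000 = 0.01159 g
  Litharge: 23.96 × 0.001000 = 0.02396 g
  Quartz sand: 77.03 × 0.002000 = 0.1541 g
  Calcined alumina: 6.676 × 0.003900 = 0.02604 g
  Barium carbonate: 33.42 × 0.2268 = 7.580 g
Total LOI = 7.795 g
Glass = batch − LOI = 152.7 − 7.795 = 144.9 g

LOI loss = 7.795 g; glass = 144.9 g; yield = 94.89%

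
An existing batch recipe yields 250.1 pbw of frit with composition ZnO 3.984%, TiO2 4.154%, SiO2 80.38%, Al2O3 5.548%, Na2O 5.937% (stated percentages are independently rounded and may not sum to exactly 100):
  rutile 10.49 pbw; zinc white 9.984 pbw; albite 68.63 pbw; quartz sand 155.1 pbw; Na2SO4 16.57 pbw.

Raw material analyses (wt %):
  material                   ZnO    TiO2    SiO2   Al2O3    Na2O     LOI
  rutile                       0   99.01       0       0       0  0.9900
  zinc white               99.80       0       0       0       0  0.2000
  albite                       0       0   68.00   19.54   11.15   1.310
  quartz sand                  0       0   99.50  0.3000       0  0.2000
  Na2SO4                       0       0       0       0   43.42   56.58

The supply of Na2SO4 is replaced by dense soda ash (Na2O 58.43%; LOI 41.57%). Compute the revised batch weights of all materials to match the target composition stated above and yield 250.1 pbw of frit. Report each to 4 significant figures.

The whole derivation carries exact precision end to end — in-progress results are printed, rounded to four significant digits, alongside each step; each reported number is rounded exactly once. Derived quantities (the five compositions, net glass mass, LOI, totals, yield) are rebuilt in full float precision using the weight values at 250.1 pbw of glass as set out in the problem or answer text.
Oxide-by-oxide targets in 250.1 pbw frit:
  ZnO: 3.984% × 250.1 = 9.964 pbw
  TiO2: 4.154% × 250.1 = 10.39 pbw
  SiO2: 80.38% × 250.1 = 201.0 pbw
  Al2O3: 5.548% × 250.1 = 13.88 pbw
  Na2O: 5.937% × 250.1 = 14.85 pbw
Balance tally, oxide-wise, working from each reported weight, against the basis in use (each sum matches its target mass up to rounding of the answer):
  ZnO: 9.984·0.9980 = 9.964 pbw (target 9.964 pbw)
  TiO2: 10.49·0.9901 = 10.39 pbw (target 10.39 pbw)
  SiO2: 68.63·0.6800 + 155.1·0.9950 = 201.0 pbw (target 201.0 pbw)
  Al2O3: 68.63·0.1954 + 155.1·0.003000 = 13.88 pbw (target 13.88 pbw)
  Na2O: 68.63·0.1115 + 12.32·0.5843 = 14.85 pbw (target 14.85 pbw)
Consistency of the glass mass: net batch after ignition = 250.1 pbw (summing oxide targets gives 250.1 pbw; with the basis standing at 250.1 pbw — rounding explains the deltas).
Adding the batch up: Σ batch = 256.5 pbw; ignition loss, Σ(batch × LOI) = 6.454 pbw; yield: glass divided by total = 97.48%.

Revised batch per 250.1 pbw frit:
  rutile: 10.49 pbw
  zinc white: 9.984 pbw
  albite: 68.63 pbw
  quartz sand: 155.1 pbw
  dense soda ash: 12.32 pbw
Total batch = 256.5 pbw; LOI loss = 6.454 pbw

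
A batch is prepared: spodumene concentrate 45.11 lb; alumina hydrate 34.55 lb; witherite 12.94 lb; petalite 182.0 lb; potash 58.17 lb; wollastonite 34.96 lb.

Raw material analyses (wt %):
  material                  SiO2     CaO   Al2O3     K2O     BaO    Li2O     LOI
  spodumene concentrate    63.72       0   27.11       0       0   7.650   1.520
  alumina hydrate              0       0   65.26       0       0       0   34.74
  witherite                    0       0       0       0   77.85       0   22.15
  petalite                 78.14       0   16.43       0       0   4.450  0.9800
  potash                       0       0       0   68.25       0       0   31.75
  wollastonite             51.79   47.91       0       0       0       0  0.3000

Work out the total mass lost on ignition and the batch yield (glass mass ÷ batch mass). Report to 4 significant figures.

Intermediates are printed rounded to 4 significant digits when written out — each numeric step keeps full precision in every operation — a single rounding yields each reported number. All derived quantities are recomputed from the weighed amounts for 331.8 lb of glass at exact precision (the totals, glass mass, yield, ignition loss, six oxide percentages) as quoted within the question or the answer.
Material-by-material LOI:
  spodumene concentrate: 45.11 × 0.01520 = 0.6857 lb
  alumina hydrate: 34.55 × 0.3474 = 12.00 lb
  witherite: 12.94 × 0.2215 = 2.866 lb
  petalite: 182.0 × 0.009800 = 1.784 lb
  potash: 58.17 × 0.3175 = 18.47 lb
  wollastonite: 34.96 × 0.003000 = 0.1049 lb
Total LOI = 35.91 lb
Glass = batch − LOI = 367.7 − 35.91 = 331.8 lb

LOI loss = 35.91 lb; glass = 331.8 lb; yield = 90.23%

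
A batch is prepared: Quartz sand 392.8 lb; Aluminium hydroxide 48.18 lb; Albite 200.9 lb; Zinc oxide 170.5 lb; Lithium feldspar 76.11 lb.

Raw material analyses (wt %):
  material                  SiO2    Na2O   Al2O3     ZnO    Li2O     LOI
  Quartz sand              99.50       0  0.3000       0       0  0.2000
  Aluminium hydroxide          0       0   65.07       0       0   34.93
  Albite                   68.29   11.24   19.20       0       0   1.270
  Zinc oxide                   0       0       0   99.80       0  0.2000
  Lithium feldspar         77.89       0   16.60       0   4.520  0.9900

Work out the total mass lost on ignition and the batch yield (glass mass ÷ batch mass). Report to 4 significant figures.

The whole derivation keeps full precision all the way through — mid-chain values are printed rounded off to 4 significant figures alongside each step; every reported value undergoes a single rounding; all derived quantities, including net glass mass, totals, the five compositions, LOI, the yield, are carried starting from the weights for 867.2 lb of glass at full float precision as set out in the question or the answer.
Loss on ignition, line by line:
  Quartz sand: 392.8 × 0.002000 = 0.7856 lb
  Aluminium hydroxide: 48.18 × 0.3493 = 16.83 lb
  Albite: 200.9 × 0.01270 = 2.551 lb
  Zinc oxide: 170.5 × 0.002000 = 0.3410 lb
  Lithium feldspar: 76.11 × 0.009900 = 0.7535 lb
Total LOI = 21.26 lb
Glass = batch − LOI = 888.5 − 21.26 = 867.2 lb

LOI loss = 21.26 lb; glass = 867.2 lb; yield = 97.61%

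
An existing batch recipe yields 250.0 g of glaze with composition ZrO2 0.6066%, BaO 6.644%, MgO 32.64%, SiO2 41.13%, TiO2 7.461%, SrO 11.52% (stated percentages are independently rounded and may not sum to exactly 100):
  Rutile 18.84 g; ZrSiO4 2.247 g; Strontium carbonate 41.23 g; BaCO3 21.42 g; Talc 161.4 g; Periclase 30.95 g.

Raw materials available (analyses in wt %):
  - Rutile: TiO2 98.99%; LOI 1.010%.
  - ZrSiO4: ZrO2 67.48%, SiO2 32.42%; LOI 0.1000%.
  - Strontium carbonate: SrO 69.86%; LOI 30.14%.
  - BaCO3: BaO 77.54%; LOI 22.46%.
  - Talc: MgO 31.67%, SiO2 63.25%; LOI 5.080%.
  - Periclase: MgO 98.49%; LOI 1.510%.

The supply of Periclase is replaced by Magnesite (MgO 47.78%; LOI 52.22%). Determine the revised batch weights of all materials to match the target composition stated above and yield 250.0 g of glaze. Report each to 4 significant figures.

Values along the way are printed (rounded to 4 significant figures) across the worked steps — every computation keeps full float precision at all times. Each reported number takes a single rounding — derived quantities, which include the six compositions, LOI, glass mass, yield, the totals, are carried in exact precision, as given in the question or the answer, using the weight values per 250.0 g of glass.
Target masses of each oxide per 250.0 g glaze:
  ZrO2: 0.6066% × 250.0 = 1.516 g
  BaO: 6.644% × 250.0 = 16.61 g
  MgO: 32.64% × 250.0 = 81.60 g
  SiO2: 41.13% × 250.0 = 102.8 g
  TiO2: 7.461% × 250.0 = 18.65 g
  SrO: 11.52% × 250.0 = 28.80 g
Sums-versus-targets review working from each reported weight, relative to the basis at hand (every target is met by its sum given rounding of the digits):
  ZrO2: 2.247·0.6748 = 1.516 g (target 1.516 g)
  BaO: 21.42·0.7754 = 16.61 g (target 16.61 g)
  MgO: 161.4·0.3167 + 63.79·0.4778 = 81.59 g (target 81.60 g)
  SiO2: 2.247·0.3242 + 161.4·0.6325 = 102.8 g (target 102.8 g)
  TiO2: 18.84·0.9899 = 18.65 g (target 18.65 g)
  SrO: 41.23·0.6986 = 28.80 g (target 28.80 g)
Glass-mass bookkeeping: the batch minus its LOI: 250.0 g (targets for the oxides total 250.0 g; basis as stated: 250.0 g — a pure rounding effect).
Total batch = Σ batch = 308.9 g; loss to ignition Σ batch·LOI = 58.94 g; yield: glass divided by total = 80.92%.

Revised batch per 250.0 g glaze:
  Rutile: 18.84 g
  ZrSiO4: 2.247 g
  Strontium carbonate: 41.23 g
  BaCO3: 21.42 g
  Talc: 161.4 g
  Magnesite: 63.79 g
Total batch = 308.9 g; LOI loss = 58.94 g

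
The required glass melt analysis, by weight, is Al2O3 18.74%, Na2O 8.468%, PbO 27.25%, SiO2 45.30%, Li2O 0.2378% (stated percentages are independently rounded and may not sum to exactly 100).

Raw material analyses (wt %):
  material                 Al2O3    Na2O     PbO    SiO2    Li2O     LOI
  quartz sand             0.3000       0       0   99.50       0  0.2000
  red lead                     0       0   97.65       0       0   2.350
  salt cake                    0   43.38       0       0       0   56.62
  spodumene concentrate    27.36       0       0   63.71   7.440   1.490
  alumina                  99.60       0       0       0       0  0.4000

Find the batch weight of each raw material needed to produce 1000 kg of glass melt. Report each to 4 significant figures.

The intermediate values are displayed, rounded to four significant figures, when written out. The whole derivation runs at full float precision at all times — every reported result sees exactly one rounding. The derived quantities (LOI, yield, net glass mass, five oxide percentages, totals) are re-derived at exact precision from the weighed amounts per 1000 kg of glass, precisely as stated by question or answer.
Oxide mass targets, per 1000 kg glass melt:
  Al2O3: 18.74% × 1000 = 187.4 kg
  Na2O: 8.468% × 1000 = 84.68 kg
  PbO: 27.25% × 1000 = 272.5 kg
  SiO2: 45.30% × 1000 = 453.0 kg
  Li2O: 0.2378% × 1000 = 2.378 kg
Oxide-by-oxide audit applying the batch weights above, under the basis named above (every target is met by its sum once rounding is allowed for):
  Al2O3: 434.8·0.003000 + 31.96·0.2736 + 178.1·0.9960 = 187.4 kg (target 187.4 kg)
  Na2O: 195.2·0.4338 = 84.68 kg (target 84.68 kg)
  PbO: 279.1·0.9765 = 272.5 kg (target 272.5 kg)
  SiO2: 434.8·0.9950 + 31.96·0.6371 = 453.0 kg (target 453.0 kg)
  Li2O: 31.96·0.07440 = 2.378 kg (target 2.378 kg)
Glass-mass closure: whole batch net of LOI = 1000 kg (per-oxide target masses sum to 1000 kg; with the basis standing at 1000 kg — a pure rounding effect).
Batch total: Σ batch = 1119 kg; LOI loss = Σ batch·LOI = 119.1 kg; glass ÷ batch gives a yield of 89.35%.

Batch per 1000 kg glass melt:
  quartz sand: 434.8 kg
  red lead: 279.1 kg
  salt cake: 195.2 kg
  spodumene concentrate: 31.96 kg
  alumina: 178.1 kg
Total batch = 1119 kg; LOI loss = 119.1 kg; yield = 89.35%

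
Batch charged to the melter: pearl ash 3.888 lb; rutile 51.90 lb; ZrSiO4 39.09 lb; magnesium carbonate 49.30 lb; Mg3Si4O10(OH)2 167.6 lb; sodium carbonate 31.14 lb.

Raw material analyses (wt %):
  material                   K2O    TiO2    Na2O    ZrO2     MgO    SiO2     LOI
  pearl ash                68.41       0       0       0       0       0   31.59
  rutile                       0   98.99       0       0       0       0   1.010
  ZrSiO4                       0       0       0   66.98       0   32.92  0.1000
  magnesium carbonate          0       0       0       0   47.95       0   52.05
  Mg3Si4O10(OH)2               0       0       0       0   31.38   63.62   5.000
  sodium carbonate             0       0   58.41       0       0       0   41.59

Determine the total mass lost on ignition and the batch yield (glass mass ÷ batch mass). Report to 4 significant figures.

LOI loss = 48.78 lb; glass = 294.1 lb; yield = 85.77%

The working math runs at full precision at all times. In-progress results are shown rounded to four significant digits within the worked lines. Each reported number includes exactly one rounding — all derived quantities, including the six compositions, LOI, the totals, glass mass, the yield, are re-derived from the batch weights at 294.1 lb of glass in exact precision as quoted within the problem or the answer.
Each material's LOI contribution:
  pearl ash: 3.888 × 0.3159 = 1.228 lb
  rutile: 51.90 × 0.01010 = 0.5242 lb
  ZrSiO4: 39.09 × 0.001000 = 0.03909 lb
  magnesium carbonate: 49.30 × 0.5205 = 25.66 lb
  Mg3Si4O10(OH)2: 167.6 × 0.05000 = 8.380 lb
  sodium carbonate: 31.14 × 0.4159 = 12.95 lb
Total LOI = 48.78 lb
Glass = batch − LOI = 342.9 − 48.78 = 294.1 lb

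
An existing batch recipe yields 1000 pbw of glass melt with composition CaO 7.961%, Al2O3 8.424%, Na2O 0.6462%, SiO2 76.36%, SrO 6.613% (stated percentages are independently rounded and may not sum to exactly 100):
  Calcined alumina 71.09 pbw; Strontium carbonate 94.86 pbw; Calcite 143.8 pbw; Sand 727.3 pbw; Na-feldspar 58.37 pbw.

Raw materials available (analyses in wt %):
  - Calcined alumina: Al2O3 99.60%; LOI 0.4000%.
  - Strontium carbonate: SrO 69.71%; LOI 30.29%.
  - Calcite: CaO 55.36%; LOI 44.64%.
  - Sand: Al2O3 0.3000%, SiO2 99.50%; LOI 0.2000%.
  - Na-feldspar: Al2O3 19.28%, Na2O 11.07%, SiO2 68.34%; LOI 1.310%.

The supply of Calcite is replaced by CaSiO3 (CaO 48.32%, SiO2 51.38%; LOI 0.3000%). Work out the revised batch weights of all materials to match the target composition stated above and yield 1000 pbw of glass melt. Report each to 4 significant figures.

Intermediates are printed rounded to four significant digits in the working. All arithmetic keeps full precision all the way through — every reported value includes exactly one rounding. The derived quantities (LOI, the yield, glass mass, totals, the five compositions) are rebuilt using the weight values on 1000 pbw of glass at full precision, exactly as printed in question or answer.
Target oxide masses per 1000 pbw glass melt:
  CaO: 7.961% × 1000 = 79.61 pbw
  Al2O3: 8.424% × 1000 = 84.24 pbw
  Na2O: 0.6462% × 1000 = 6.462 pbw
  SiO2: 76.36% × 1000 = 763.6 pbw
  SrO: 6.613% × 1000 = 66.13 pbw
Balance tally, oxide-wise, per the reported batch figures, for the quoted basis mass (every target is met by its sum modulo rounding of the values):
  CaO: 164.8·0.4832 = 79.63 pbw (target 79.61 pbw)
  Al2O3: 71.34·0.9960 + 642.3·0.003000 + 58.37·0.1928 = 84.24 pbw (target 84.24 pbw)
  Na2O: 58.37·0.1107 = 6.462 pbw (target 6.462 pbw)
  SiO2: 164.8·0.5138 + 642.3·0.9950 + 58.37·0.6834 = 763.7 pbw (target 763.6 pbw)
  SrO: 94.86·0.6971 = 66.13 pbw (target 66.13 pbw)
Glass-mass bookkeeping: Σ batch − LOI loss = 1000 pbw (targets for the oxides total 1000 pbw; with the basis standing at 1000 pbw — a pure rounding effect).
Batch grand total — Σ batch = 1032 pbw; Σ batch·LOI gives LOI loss = 31.56 pbw; glass ÷ batch gives a yield of 96.94%.

Revised batch per 1000 pbw glass melt:
  Calcined alumina: 71.34 pbw
  Strontium carbonate: 94.86 pbw
  CaSiO3: 164.8 pbw
  Sand: 642.3 pbw
  Na-feldspar: 58.37 pbw
Total batch = 1032 pbw; LOI loss = 31.56 pbw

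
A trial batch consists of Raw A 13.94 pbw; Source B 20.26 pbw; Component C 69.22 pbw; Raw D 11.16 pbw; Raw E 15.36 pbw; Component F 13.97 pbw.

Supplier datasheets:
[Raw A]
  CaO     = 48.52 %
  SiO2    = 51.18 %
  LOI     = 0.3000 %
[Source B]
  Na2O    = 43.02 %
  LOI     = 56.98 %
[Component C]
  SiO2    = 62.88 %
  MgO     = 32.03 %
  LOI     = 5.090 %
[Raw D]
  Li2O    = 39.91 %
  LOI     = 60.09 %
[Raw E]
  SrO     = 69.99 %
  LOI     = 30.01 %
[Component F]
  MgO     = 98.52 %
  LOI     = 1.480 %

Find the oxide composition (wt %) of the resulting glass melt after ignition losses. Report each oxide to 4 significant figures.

All arithmetic maintains full float precision in all steps; the intermediate values are shown rounded to four significant digits. Exactly one rounding goes into each reported number; the derived quantities, which include the yield, ignition loss, net glass mass, the totals, the six compositions, are carried in full precision, exactly as printed in question or answer, from the weighed amounts for 117.3 pbw of glass.
Delivered oxide masses:
  CaO: 13.94·0.4852 = 6.764 pbw
  SiO2: 13.94·0.5118 + 69.22·0.6288 = 50.66 pbw
  Na2O: 20.26·0.4302 = 8.716 pbw
  Li2O: 11.16·0.3991 = 4.454 pbw
  SrO: 15.36·0.6999 = 10.75 pbw
  MgO: 69.22·0.3203 + 13.97·0.9852 = 35.93 pbw
LOI: 13.94·0.003000 + 20.26·0.5698 + 69.22·0.05090 + 11.16·0.6009 + 15.36·0.3001 + 13.97·0.01480 = 26.63 pbw
Glass = total batch minus LOI = 143.9 − 26.63 = 117.3 pbw (= the summed oxide contributions)
percent by weight: oxide/glass ×100

Glass mass = 117.3 pbw (batch 143.9 − LOI 26.63).
Composition: CaO 5.767%, SiO2 43.20%, Na2O 7.432%, Li2O 3.798%, SrO 9.167%, MgO 30.64%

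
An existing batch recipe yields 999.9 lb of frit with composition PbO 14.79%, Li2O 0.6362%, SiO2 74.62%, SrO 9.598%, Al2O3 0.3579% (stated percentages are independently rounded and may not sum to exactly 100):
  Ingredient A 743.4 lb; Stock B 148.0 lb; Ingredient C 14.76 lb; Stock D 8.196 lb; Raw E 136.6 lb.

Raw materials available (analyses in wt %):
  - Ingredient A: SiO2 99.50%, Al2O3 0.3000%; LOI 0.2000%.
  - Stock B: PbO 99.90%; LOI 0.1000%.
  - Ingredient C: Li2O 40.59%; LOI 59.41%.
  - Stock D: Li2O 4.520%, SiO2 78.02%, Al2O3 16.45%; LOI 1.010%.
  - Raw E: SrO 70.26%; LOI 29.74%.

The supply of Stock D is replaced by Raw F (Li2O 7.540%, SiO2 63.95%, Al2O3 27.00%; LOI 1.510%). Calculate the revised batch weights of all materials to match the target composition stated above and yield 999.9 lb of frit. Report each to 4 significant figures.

Revised batch per 999.9 lb frit:
  Ingredient A: 746.7 lb
  Stock B: 148.0 lb
  Ingredient C: 14.75 lb
  Raw F: 4.958 lb
  Raw E: 136.6 lb
Total batch = 1051 lb; LOI loss = 51.10 lb

Intermediates are printed rounded to 4 significant digits when written out — full precision is maintained at each step. Every reported result is rounded just once; the derived quantities, which include the totals, yield, glass mass, the five compositions, LOI, are carried in full precision, exactly as printed in the problem or the answer, starting from the weights for 999.9 lb of glass.
Oxide mass targets, per 999.9 lb frit:
  PbO: 14.79% × 999.9 = 147.9 lb
  Li2O: 0.6362% × 999.9 = 6.361 lb
  SiO2: 74.62% × 999.9 = 746.1 lb
  SrO: 9.598% × 999.9 = 95.97 lb
  Al2O3: 0.3579% × 999.9 = 3.579 lb
Checking each oxide sum working from each reported weight, per the basis as stated (delivered sums recover each target modulo rounding of the values):
  PbO: 148.0·0.9990 = 147.9 lb (target 147.9 lb)
  Li2O: 14.75·0.4059 + 4.958·0.07540 = 6.361 lb (target 6.361 lb)
  SiO2: 746.7·0.9950 + 4.958·0.6395 = 746.1 lb (target 746.1 lb)
  SrO: 136.6·0.7026 = 95.98 lb (target 95.97 lb)
  Al2O3: 746.7·0.003000 + 4.958·0.2700 = 3.579 lb (target 3.579 lb)
Glass-mass sanity pass: the batch minus its LOI: 999.9 lb (the Σ of target masses is 999.9 lb; stated basis 999.9 lb — rounding explains the deltas).
Summing the batch: Σ batch = 1051 lb; LOI loss = Σ batch·LOI = 51.10 lb; the yield ratio, glass ÷ batch: 95.14%.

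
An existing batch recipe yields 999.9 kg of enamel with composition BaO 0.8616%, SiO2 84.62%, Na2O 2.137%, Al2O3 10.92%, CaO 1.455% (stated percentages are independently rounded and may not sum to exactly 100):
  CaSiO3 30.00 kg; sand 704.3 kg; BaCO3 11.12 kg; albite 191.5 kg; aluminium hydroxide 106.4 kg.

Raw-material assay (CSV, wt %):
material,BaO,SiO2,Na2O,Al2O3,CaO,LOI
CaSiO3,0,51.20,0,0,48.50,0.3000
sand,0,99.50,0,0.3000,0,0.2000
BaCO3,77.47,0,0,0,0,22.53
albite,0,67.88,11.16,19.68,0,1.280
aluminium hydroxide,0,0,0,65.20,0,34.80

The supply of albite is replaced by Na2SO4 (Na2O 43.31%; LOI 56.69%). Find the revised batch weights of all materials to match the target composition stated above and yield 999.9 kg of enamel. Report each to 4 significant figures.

Working values are shown with 4-significant-digit rounding at each printed step — each numeric step maintains exact precision at every stage; every reported number is rounded only once — all derived quantities (the yield, the totals, five oxide percentages, ignition loss, net glass mass) are computed starting from the weights per 999.9 kg of glass in full precision, precisely as stated by the question or the answer.
Target masses of each oxide per 999.9 kg enamel:
  BaO: 0.8616% × 999.9 = 8.615 kg
  SiO2: 84.62% × 999.9 = 846.1 kg
  Na2O: 2.137% × 999.9 = 21.37 kg
  Al2O3: 10.92% × 999.9 = 109.2 kg
  CaO: 1.455% × 999.9 = 14.55 kg
Oxide-by-oxide audit with the batch weights as given, against the basis in use (every target is met by its sum exact up to rounding of places):
  BaO: 11.12·0.7747 = 8.615 kg (target 8.615 kg)
  SiO2: 30.00·0.5120 + 834.9·0.9950 = 846.1 kg (target 846.1 kg)
  Na2O: 49.34·0.4331 = 21.37 kg (target 21.37 kg)
  Al2O3: 834.9·0.003000 + 163.6·0.6520 = 109.2 kg (target 109.2 kg)
  CaO: 30.00·0.4850 = 14.55 kg (target 14.55 kg)
Glass mass check: batch Σ − ignition loss = 999.8 kg (oxide target masses add up to 999.8 kg; versus the stated basis of 999.9 kg — deltas are rounding alone).
Adding the batch up: Σ batch = 1089 kg; loss to ignition Σ batch·LOI = 89.17 kg; yield = glass ÷ total batch = 91.81%.

Revised batch per 999.9 kg enamel:
  CaSiO3: 30.00 kg
  sand: 834.9 kg
  BaCO3: 11.12 kg
  Na2SO4: 49.34 kg
  aluminium hydroxide: 163.6 kg
Total batch = 1089 kg; LOI loss = 89.17 kg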